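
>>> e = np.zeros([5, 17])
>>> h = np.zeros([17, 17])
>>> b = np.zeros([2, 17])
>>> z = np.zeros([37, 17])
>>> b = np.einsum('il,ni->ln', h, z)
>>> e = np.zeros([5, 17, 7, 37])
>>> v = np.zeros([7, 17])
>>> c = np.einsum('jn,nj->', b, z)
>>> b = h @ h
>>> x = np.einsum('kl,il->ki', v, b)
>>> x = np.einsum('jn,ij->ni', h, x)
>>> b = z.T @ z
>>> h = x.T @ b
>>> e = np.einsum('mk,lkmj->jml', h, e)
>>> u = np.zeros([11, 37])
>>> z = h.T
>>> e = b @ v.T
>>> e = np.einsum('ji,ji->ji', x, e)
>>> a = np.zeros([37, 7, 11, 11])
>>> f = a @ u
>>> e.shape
(17, 7)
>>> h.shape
(7, 17)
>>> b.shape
(17, 17)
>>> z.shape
(17, 7)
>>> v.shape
(7, 17)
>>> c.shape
()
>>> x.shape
(17, 7)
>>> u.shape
(11, 37)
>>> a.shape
(37, 7, 11, 11)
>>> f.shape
(37, 7, 11, 37)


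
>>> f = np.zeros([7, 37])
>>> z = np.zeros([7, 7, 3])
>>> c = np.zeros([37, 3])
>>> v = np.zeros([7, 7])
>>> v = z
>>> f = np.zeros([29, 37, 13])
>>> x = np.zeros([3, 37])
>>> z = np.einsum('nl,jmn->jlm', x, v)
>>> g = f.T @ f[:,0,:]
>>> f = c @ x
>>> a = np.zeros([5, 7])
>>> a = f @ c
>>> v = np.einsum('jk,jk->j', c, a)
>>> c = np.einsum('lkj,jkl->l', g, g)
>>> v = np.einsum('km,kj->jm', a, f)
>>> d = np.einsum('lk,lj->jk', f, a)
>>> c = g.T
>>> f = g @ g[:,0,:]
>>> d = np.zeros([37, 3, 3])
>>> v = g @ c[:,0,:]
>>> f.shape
(13, 37, 13)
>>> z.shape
(7, 37, 7)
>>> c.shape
(13, 37, 13)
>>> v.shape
(13, 37, 13)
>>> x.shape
(3, 37)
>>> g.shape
(13, 37, 13)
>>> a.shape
(37, 3)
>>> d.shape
(37, 3, 3)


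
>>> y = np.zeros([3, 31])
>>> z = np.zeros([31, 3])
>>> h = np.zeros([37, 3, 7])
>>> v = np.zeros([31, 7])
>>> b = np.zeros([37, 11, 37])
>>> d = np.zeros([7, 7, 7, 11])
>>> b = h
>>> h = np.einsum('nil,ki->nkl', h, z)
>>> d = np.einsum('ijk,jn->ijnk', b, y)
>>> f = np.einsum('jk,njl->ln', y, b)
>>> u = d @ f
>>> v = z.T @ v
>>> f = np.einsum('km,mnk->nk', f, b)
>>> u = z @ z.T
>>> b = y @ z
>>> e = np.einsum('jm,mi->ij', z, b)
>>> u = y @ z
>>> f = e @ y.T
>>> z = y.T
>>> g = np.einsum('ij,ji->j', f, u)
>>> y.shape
(3, 31)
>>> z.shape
(31, 3)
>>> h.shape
(37, 31, 7)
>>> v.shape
(3, 7)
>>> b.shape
(3, 3)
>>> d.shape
(37, 3, 31, 7)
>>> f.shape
(3, 3)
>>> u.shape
(3, 3)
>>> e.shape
(3, 31)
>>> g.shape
(3,)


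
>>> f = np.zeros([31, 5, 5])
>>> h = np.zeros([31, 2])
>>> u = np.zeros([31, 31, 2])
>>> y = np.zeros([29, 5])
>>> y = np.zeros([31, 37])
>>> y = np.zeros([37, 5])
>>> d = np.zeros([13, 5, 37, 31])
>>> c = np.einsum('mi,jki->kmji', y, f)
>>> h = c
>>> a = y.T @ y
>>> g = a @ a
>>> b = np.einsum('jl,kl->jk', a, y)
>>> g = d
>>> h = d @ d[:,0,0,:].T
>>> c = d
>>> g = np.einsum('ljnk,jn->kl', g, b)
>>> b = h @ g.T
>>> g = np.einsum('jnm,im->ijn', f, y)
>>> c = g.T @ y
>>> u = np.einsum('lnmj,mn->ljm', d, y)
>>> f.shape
(31, 5, 5)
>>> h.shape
(13, 5, 37, 13)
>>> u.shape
(13, 31, 37)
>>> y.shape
(37, 5)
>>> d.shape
(13, 5, 37, 31)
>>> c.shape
(5, 31, 5)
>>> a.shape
(5, 5)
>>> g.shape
(37, 31, 5)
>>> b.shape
(13, 5, 37, 31)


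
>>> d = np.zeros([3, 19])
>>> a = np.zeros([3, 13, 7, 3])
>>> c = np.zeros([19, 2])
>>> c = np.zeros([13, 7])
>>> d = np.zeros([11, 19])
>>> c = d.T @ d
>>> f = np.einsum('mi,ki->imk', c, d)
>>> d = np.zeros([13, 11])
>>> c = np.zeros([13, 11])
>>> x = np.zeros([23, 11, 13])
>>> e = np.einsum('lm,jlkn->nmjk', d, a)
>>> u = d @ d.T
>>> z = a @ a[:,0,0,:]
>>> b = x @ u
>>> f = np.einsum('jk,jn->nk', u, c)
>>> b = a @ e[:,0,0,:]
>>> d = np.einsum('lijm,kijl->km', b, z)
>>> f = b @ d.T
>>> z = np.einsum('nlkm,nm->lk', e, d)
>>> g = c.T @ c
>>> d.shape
(3, 7)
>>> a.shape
(3, 13, 7, 3)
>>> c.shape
(13, 11)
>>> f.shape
(3, 13, 7, 3)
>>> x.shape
(23, 11, 13)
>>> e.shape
(3, 11, 3, 7)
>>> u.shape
(13, 13)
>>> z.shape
(11, 3)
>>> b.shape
(3, 13, 7, 7)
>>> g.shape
(11, 11)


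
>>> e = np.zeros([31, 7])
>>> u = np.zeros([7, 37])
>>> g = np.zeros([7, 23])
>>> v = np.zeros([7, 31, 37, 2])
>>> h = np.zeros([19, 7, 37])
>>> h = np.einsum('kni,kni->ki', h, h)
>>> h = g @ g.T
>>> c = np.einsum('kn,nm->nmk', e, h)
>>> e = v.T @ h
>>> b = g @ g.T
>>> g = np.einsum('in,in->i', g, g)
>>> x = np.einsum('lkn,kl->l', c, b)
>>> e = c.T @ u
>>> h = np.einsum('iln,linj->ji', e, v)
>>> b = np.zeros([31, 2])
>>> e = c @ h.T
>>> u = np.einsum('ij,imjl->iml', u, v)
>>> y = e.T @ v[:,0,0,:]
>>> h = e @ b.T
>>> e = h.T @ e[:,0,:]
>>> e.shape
(31, 7, 2)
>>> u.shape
(7, 31, 2)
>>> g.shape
(7,)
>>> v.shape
(7, 31, 37, 2)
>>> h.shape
(7, 7, 31)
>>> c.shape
(7, 7, 31)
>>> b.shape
(31, 2)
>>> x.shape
(7,)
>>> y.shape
(2, 7, 2)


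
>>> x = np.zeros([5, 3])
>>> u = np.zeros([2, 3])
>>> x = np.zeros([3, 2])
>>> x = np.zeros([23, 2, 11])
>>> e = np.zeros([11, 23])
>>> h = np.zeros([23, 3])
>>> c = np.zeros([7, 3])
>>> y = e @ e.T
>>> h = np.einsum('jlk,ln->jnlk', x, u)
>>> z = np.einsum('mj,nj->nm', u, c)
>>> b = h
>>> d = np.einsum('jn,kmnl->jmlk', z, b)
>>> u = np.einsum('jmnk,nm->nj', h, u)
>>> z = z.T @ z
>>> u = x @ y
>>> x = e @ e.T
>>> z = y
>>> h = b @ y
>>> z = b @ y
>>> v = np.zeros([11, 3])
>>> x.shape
(11, 11)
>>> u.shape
(23, 2, 11)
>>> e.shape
(11, 23)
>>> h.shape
(23, 3, 2, 11)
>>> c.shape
(7, 3)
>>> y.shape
(11, 11)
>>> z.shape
(23, 3, 2, 11)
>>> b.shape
(23, 3, 2, 11)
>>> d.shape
(7, 3, 11, 23)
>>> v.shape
(11, 3)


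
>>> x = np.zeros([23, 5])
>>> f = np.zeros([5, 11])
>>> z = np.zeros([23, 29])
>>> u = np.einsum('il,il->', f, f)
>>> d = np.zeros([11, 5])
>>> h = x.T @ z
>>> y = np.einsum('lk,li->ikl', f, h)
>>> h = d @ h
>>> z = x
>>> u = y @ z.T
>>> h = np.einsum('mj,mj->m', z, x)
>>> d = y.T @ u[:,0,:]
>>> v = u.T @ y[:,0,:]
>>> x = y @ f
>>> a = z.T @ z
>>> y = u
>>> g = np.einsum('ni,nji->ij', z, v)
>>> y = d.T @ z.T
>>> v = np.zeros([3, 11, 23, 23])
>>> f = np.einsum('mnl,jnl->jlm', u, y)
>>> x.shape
(29, 11, 11)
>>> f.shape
(23, 23, 29)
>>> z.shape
(23, 5)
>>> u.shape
(29, 11, 23)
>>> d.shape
(5, 11, 23)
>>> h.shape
(23,)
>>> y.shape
(23, 11, 23)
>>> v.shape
(3, 11, 23, 23)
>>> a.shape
(5, 5)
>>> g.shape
(5, 11)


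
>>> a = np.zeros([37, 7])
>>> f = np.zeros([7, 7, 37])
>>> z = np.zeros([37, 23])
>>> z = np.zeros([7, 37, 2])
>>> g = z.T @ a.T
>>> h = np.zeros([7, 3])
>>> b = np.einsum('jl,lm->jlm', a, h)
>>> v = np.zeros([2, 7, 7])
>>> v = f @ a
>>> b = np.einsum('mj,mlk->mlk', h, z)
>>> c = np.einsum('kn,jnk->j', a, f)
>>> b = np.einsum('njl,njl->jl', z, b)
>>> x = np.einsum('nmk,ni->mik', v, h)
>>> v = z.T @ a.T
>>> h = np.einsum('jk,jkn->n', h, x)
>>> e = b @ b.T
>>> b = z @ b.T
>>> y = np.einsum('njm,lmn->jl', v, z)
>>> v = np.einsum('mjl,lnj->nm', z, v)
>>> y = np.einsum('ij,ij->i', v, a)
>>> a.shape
(37, 7)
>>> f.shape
(7, 7, 37)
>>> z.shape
(7, 37, 2)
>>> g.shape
(2, 37, 37)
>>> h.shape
(7,)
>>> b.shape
(7, 37, 37)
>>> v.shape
(37, 7)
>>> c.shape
(7,)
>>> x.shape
(7, 3, 7)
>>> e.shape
(37, 37)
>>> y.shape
(37,)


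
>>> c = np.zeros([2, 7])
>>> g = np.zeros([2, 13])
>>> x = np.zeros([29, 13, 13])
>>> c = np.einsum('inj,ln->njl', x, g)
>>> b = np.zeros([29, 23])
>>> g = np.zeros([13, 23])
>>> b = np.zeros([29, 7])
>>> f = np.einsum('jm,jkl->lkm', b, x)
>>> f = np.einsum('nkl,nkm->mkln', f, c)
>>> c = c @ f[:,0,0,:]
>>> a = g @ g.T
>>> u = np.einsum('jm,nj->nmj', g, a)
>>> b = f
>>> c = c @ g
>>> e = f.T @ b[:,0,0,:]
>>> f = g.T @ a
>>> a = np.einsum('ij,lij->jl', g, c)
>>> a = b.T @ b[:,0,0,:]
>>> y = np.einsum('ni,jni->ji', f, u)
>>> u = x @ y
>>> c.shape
(13, 13, 23)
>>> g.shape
(13, 23)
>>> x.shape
(29, 13, 13)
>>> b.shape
(2, 13, 7, 13)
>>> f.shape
(23, 13)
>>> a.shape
(13, 7, 13, 13)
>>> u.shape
(29, 13, 13)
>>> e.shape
(13, 7, 13, 13)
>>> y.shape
(13, 13)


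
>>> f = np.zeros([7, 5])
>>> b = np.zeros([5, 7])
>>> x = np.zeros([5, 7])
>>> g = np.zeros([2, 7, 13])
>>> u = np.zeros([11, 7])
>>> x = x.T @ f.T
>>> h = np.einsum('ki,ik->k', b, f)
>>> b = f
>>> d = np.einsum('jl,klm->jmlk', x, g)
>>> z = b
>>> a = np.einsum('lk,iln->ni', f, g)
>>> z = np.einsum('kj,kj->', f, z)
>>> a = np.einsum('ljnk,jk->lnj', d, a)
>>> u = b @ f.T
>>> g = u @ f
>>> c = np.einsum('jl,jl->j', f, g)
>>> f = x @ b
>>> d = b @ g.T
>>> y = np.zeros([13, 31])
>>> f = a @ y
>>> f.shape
(7, 7, 31)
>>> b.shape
(7, 5)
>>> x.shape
(7, 7)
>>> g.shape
(7, 5)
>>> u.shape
(7, 7)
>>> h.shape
(5,)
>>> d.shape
(7, 7)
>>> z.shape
()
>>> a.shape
(7, 7, 13)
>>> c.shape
(7,)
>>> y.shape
(13, 31)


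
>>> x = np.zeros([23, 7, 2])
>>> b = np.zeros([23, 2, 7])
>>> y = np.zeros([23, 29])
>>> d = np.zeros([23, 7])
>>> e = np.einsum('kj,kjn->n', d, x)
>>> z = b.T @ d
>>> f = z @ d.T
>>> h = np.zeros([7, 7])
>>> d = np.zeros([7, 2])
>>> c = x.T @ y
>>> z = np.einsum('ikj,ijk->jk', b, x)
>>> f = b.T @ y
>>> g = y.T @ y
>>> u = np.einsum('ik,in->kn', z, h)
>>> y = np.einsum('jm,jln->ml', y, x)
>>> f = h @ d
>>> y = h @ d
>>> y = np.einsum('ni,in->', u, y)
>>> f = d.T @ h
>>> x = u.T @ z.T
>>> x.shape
(7, 7)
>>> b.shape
(23, 2, 7)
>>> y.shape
()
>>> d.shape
(7, 2)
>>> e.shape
(2,)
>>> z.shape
(7, 2)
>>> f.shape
(2, 7)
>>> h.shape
(7, 7)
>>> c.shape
(2, 7, 29)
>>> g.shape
(29, 29)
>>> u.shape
(2, 7)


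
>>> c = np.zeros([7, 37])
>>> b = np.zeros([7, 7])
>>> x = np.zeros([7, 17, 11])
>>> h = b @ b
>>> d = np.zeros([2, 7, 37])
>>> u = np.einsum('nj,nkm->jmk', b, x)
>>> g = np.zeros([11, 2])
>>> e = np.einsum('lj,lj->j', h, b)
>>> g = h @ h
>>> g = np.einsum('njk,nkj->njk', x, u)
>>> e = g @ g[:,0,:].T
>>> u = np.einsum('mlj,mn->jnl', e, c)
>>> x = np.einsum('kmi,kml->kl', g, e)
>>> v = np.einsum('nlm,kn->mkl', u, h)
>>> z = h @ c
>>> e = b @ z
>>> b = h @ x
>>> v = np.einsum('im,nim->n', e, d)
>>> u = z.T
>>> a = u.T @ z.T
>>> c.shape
(7, 37)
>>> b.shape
(7, 7)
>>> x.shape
(7, 7)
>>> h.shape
(7, 7)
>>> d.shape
(2, 7, 37)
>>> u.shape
(37, 7)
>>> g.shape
(7, 17, 11)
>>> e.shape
(7, 37)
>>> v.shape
(2,)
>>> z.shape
(7, 37)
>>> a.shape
(7, 7)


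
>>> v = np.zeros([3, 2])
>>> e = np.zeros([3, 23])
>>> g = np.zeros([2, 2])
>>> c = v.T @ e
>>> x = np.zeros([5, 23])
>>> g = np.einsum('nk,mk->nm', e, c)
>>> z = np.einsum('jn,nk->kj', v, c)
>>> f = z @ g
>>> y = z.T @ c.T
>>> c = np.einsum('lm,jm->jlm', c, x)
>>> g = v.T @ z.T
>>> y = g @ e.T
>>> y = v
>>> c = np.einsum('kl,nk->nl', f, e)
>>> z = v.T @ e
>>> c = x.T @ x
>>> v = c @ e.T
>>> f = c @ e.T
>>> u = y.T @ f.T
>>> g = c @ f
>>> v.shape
(23, 3)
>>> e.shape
(3, 23)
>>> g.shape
(23, 3)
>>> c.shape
(23, 23)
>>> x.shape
(5, 23)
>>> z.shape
(2, 23)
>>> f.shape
(23, 3)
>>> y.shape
(3, 2)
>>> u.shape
(2, 23)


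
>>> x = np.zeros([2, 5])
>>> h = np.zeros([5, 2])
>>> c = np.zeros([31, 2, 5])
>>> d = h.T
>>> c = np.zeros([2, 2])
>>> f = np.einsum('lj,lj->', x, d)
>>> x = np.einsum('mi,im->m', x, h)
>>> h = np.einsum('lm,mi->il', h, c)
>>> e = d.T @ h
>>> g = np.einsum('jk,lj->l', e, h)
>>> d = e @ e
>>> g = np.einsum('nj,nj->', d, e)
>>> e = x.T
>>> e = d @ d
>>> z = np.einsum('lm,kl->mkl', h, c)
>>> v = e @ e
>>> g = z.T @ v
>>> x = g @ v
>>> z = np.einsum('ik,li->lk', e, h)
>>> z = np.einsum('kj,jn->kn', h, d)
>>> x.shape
(2, 2, 5)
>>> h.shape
(2, 5)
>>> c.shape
(2, 2)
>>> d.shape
(5, 5)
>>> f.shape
()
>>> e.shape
(5, 5)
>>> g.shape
(2, 2, 5)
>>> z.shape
(2, 5)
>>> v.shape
(5, 5)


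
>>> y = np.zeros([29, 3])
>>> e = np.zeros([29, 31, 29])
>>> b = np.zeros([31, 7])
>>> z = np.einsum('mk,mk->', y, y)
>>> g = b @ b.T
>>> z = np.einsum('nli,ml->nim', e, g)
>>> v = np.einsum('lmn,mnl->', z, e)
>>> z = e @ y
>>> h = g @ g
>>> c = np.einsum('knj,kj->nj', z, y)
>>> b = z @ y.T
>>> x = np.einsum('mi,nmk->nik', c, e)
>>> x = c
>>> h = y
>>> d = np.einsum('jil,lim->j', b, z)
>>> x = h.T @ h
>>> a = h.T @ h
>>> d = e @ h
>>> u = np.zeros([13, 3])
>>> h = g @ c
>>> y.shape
(29, 3)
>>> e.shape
(29, 31, 29)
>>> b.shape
(29, 31, 29)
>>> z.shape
(29, 31, 3)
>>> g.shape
(31, 31)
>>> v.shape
()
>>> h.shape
(31, 3)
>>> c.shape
(31, 3)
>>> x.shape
(3, 3)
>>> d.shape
(29, 31, 3)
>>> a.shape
(3, 3)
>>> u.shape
(13, 3)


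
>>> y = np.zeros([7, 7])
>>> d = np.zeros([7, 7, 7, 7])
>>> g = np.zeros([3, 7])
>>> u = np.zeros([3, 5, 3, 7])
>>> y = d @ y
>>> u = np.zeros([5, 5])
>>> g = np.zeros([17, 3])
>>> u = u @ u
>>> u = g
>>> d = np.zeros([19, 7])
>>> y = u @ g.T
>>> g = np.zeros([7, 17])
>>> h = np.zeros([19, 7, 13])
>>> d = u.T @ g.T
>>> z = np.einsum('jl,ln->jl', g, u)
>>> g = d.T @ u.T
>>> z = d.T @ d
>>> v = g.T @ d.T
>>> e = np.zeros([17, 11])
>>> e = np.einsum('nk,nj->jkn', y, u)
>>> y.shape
(17, 17)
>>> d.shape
(3, 7)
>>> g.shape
(7, 17)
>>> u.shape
(17, 3)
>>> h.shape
(19, 7, 13)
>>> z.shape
(7, 7)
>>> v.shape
(17, 3)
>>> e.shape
(3, 17, 17)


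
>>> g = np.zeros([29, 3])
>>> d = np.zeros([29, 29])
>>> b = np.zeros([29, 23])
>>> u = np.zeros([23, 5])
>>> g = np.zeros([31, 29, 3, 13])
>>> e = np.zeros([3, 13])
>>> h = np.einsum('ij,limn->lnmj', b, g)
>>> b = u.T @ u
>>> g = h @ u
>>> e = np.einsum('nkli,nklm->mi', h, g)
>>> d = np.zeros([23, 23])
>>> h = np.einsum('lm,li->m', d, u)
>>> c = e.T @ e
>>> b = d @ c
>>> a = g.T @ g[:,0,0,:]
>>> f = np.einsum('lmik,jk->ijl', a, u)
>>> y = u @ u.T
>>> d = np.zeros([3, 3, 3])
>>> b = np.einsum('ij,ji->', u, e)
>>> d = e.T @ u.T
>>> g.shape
(31, 13, 3, 5)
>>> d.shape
(23, 23)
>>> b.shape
()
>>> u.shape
(23, 5)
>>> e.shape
(5, 23)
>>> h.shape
(23,)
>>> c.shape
(23, 23)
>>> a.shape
(5, 3, 13, 5)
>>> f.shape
(13, 23, 5)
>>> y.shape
(23, 23)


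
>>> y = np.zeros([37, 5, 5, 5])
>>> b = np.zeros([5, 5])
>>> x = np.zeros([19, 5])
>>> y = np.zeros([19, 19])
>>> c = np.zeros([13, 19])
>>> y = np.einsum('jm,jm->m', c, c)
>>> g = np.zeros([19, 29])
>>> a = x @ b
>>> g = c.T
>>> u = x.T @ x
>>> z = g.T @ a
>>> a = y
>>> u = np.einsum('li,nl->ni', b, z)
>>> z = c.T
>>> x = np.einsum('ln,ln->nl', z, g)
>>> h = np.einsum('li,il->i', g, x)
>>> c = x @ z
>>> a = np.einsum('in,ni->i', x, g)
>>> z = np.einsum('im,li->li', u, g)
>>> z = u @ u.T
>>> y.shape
(19,)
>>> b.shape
(5, 5)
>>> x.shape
(13, 19)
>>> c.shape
(13, 13)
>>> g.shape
(19, 13)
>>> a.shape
(13,)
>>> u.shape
(13, 5)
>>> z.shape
(13, 13)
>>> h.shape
(13,)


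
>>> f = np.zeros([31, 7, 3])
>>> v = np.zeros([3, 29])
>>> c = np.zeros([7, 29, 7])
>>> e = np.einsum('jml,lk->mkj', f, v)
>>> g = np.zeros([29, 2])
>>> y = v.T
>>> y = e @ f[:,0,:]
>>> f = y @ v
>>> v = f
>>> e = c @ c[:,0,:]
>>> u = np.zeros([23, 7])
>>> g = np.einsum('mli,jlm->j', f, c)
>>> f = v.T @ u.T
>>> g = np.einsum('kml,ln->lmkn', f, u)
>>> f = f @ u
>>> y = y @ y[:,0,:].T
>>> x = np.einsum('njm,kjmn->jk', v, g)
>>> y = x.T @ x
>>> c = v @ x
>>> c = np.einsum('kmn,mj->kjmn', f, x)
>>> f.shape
(29, 29, 7)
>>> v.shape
(7, 29, 29)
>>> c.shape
(29, 23, 29, 7)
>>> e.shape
(7, 29, 7)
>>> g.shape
(23, 29, 29, 7)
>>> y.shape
(23, 23)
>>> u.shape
(23, 7)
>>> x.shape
(29, 23)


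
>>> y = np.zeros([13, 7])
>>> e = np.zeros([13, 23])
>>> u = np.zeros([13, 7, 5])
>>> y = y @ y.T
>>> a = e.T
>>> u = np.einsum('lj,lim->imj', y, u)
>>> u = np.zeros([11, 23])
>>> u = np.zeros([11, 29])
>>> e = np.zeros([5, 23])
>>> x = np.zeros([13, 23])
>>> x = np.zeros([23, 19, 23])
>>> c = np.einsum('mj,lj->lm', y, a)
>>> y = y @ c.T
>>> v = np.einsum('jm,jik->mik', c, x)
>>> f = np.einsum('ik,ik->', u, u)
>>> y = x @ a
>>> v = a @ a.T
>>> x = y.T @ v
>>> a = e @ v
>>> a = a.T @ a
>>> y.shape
(23, 19, 13)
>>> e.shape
(5, 23)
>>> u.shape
(11, 29)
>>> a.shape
(23, 23)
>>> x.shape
(13, 19, 23)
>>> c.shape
(23, 13)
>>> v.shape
(23, 23)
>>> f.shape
()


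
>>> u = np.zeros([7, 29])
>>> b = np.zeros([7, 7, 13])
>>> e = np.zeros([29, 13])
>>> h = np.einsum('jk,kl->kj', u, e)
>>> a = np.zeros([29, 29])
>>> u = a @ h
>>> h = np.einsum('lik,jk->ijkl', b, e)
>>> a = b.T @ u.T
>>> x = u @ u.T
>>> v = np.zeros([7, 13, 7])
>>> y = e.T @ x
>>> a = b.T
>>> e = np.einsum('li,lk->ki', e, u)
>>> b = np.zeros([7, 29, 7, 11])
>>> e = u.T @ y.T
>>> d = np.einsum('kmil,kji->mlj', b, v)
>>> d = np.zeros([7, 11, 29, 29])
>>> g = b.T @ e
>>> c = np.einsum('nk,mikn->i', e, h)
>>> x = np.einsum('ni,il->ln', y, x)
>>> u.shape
(29, 7)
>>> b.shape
(7, 29, 7, 11)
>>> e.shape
(7, 13)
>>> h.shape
(7, 29, 13, 7)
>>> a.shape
(13, 7, 7)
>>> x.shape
(29, 13)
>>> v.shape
(7, 13, 7)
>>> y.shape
(13, 29)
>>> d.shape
(7, 11, 29, 29)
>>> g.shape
(11, 7, 29, 13)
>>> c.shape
(29,)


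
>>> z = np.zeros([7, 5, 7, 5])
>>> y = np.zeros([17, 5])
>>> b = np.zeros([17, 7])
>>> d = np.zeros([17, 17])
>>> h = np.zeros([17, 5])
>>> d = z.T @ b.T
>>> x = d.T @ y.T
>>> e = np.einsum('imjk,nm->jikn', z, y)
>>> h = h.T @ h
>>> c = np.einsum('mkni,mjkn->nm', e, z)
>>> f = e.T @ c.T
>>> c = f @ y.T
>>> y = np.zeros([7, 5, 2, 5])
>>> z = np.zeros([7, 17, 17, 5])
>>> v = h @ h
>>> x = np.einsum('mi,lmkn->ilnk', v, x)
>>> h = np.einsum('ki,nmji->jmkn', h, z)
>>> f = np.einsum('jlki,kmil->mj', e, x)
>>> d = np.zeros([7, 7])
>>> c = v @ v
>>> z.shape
(7, 17, 17, 5)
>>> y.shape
(7, 5, 2, 5)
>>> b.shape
(17, 7)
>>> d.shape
(7, 7)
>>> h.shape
(17, 17, 5, 7)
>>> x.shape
(5, 17, 17, 7)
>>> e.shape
(7, 7, 5, 17)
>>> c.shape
(5, 5)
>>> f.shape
(17, 7)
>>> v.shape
(5, 5)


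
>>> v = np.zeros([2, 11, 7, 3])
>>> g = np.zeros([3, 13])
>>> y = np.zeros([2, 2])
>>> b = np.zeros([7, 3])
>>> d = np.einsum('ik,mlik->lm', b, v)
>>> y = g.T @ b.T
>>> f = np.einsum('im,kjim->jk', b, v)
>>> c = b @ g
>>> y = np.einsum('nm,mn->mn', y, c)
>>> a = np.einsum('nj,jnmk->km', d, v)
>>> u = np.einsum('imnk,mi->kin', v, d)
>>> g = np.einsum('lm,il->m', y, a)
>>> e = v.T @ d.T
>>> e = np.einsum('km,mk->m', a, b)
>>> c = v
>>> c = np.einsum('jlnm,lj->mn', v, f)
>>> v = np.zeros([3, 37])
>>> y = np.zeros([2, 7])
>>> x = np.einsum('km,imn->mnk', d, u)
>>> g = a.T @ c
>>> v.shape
(3, 37)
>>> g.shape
(7, 7)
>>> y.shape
(2, 7)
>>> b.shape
(7, 3)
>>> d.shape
(11, 2)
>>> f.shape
(11, 2)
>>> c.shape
(3, 7)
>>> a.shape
(3, 7)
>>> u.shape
(3, 2, 7)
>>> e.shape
(7,)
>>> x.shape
(2, 7, 11)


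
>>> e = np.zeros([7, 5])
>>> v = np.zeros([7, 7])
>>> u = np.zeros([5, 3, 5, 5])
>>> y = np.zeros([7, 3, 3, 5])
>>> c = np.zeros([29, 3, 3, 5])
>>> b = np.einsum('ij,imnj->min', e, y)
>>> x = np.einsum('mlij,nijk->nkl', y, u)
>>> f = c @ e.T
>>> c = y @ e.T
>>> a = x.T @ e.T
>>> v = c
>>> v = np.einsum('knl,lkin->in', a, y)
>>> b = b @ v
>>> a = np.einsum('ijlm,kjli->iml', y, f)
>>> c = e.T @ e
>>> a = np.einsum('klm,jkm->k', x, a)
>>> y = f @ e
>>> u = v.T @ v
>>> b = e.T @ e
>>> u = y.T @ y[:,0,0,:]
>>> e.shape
(7, 5)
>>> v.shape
(3, 5)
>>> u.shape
(5, 3, 3, 5)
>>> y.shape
(29, 3, 3, 5)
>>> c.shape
(5, 5)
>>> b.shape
(5, 5)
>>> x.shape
(5, 5, 3)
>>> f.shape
(29, 3, 3, 7)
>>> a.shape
(5,)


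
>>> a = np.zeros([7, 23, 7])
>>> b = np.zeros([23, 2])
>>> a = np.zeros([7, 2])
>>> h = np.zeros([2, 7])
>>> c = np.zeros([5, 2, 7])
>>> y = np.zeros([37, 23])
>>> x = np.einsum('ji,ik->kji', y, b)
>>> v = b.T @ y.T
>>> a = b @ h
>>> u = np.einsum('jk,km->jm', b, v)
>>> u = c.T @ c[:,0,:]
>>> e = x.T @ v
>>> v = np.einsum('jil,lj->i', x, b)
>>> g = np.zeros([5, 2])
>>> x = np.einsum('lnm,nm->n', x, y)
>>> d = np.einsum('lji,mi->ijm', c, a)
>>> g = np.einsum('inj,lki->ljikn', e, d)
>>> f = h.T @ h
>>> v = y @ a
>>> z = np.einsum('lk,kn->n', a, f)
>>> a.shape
(23, 7)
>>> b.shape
(23, 2)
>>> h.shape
(2, 7)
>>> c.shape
(5, 2, 7)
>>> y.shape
(37, 23)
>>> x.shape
(37,)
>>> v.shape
(37, 7)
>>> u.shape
(7, 2, 7)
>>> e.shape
(23, 37, 37)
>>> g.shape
(7, 37, 23, 2, 37)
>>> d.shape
(7, 2, 23)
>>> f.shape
(7, 7)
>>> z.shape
(7,)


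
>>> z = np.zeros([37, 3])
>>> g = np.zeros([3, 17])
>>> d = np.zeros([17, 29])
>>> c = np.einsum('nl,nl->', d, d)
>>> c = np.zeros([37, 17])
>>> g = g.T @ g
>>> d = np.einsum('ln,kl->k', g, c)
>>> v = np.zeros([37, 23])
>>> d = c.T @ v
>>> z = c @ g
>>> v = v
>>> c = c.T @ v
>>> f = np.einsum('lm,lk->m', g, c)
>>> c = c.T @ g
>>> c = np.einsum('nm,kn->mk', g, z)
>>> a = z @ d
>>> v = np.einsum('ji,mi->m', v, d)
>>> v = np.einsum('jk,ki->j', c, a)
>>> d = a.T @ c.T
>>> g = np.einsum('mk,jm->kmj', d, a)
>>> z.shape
(37, 17)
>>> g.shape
(17, 23, 37)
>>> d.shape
(23, 17)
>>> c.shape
(17, 37)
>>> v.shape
(17,)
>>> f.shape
(17,)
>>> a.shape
(37, 23)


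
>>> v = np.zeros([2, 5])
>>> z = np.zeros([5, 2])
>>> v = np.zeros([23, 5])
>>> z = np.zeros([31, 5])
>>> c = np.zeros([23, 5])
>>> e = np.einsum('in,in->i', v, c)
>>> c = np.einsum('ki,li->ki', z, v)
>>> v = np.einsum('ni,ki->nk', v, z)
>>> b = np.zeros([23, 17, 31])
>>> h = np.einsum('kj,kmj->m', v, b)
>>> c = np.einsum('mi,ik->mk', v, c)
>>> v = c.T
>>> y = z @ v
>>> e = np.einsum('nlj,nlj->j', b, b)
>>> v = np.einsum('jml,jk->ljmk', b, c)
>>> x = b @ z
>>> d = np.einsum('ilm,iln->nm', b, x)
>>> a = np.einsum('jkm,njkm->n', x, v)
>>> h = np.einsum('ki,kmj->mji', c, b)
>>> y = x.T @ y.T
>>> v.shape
(31, 23, 17, 5)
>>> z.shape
(31, 5)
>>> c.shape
(23, 5)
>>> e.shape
(31,)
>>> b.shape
(23, 17, 31)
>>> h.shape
(17, 31, 5)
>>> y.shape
(5, 17, 31)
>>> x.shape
(23, 17, 5)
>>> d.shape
(5, 31)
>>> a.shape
(31,)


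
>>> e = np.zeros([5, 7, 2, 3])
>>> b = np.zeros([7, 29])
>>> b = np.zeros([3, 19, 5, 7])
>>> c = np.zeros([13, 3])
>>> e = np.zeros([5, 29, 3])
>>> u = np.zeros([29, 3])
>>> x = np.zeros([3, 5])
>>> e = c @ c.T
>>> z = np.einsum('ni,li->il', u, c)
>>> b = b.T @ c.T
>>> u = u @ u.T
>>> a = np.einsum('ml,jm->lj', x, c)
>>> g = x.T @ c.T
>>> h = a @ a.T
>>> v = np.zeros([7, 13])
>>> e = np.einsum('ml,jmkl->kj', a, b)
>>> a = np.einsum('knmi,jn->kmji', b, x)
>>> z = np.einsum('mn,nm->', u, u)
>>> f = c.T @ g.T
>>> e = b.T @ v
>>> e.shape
(13, 19, 5, 13)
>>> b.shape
(7, 5, 19, 13)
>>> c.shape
(13, 3)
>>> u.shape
(29, 29)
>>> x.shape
(3, 5)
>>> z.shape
()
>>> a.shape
(7, 19, 3, 13)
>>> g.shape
(5, 13)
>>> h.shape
(5, 5)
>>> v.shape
(7, 13)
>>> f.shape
(3, 5)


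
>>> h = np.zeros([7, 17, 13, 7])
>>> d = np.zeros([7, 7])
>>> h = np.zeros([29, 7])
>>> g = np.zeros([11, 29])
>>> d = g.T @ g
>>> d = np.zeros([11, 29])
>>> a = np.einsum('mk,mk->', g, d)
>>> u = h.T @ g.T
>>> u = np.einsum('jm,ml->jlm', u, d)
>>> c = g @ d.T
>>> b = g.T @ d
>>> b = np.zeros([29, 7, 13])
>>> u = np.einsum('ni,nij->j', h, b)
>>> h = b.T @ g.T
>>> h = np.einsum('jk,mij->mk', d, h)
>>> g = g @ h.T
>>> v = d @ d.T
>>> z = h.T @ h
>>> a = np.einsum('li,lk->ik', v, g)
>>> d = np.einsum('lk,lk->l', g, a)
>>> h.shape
(13, 29)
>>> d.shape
(11,)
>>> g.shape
(11, 13)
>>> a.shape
(11, 13)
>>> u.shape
(13,)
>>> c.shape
(11, 11)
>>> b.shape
(29, 7, 13)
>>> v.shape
(11, 11)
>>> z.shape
(29, 29)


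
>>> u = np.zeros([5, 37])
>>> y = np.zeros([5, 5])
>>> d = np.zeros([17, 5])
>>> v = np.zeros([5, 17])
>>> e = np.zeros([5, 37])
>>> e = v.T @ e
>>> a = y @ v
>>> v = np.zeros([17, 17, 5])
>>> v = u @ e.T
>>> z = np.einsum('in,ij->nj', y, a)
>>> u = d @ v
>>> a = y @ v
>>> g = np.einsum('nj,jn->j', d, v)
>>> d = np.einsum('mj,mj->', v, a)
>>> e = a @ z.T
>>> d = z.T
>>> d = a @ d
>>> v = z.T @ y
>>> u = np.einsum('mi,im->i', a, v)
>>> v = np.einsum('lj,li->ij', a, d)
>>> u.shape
(17,)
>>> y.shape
(5, 5)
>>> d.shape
(5, 5)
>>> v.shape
(5, 17)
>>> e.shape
(5, 5)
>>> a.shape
(5, 17)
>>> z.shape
(5, 17)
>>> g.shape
(5,)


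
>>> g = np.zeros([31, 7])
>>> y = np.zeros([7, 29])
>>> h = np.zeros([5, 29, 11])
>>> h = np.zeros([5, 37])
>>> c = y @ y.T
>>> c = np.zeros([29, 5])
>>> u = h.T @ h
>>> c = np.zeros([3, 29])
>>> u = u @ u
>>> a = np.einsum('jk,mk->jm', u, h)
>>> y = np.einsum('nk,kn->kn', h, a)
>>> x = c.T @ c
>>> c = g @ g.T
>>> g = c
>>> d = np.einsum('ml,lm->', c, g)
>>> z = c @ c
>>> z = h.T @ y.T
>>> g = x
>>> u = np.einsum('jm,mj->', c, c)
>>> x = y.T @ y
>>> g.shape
(29, 29)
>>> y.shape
(37, 5)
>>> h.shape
(5, 37)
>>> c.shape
(31, 31)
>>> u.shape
()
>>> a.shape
(37, 5)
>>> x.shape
(5, 5)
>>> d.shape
()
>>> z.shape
(37, 37)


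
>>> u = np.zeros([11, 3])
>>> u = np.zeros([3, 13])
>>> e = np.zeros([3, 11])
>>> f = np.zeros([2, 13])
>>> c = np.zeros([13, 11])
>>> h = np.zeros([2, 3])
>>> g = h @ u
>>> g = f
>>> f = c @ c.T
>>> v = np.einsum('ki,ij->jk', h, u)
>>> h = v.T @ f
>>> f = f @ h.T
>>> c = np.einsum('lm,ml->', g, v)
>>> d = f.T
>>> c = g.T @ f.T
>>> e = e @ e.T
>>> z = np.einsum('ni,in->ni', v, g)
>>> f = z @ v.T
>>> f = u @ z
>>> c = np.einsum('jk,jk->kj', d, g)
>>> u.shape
(3, 13)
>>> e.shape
(3, 3)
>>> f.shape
(3, 2)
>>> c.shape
(13, 2)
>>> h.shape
(2, 13)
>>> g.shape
(2, 13)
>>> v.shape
(13, 2)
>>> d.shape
(2, 13)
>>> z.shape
(13, 2)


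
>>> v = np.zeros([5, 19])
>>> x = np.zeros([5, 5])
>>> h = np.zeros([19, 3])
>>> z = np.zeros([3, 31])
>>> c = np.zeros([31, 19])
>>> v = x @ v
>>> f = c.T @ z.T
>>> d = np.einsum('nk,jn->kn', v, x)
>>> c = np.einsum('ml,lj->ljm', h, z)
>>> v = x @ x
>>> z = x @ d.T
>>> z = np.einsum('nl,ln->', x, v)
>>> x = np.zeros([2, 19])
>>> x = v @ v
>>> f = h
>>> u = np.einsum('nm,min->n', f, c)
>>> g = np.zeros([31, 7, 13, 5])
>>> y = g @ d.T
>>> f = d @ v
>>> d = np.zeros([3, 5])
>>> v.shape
(5, 5)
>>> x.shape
(5, 5)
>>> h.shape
(19, 3)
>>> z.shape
()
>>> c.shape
(3, 31, 19)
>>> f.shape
(19, 5)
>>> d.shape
(3, 5)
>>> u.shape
(19,)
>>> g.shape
(31, 7, 13, 5)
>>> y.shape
(31, 7, 13, 19)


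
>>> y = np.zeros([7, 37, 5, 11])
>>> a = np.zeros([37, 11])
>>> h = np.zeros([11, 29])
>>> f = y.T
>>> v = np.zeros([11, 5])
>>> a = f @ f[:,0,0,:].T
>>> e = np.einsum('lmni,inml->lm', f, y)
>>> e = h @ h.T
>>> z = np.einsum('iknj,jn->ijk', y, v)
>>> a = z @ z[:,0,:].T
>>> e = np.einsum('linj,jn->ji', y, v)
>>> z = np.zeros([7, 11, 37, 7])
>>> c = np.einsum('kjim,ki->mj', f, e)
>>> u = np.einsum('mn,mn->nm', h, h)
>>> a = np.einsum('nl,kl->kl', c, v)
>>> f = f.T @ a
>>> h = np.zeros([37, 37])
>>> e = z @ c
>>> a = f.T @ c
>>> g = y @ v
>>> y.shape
(7, 37, 5, 11)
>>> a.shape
(5, 5, 37, 5)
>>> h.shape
(37, 37)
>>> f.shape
(7, 37, 5, 5)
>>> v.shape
(11, 5)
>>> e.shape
(7, 11, 37, 5)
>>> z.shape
(7, 11, 37, 7)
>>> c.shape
(7, 5)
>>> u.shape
(29, 11)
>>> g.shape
(7, 37, 5, 5)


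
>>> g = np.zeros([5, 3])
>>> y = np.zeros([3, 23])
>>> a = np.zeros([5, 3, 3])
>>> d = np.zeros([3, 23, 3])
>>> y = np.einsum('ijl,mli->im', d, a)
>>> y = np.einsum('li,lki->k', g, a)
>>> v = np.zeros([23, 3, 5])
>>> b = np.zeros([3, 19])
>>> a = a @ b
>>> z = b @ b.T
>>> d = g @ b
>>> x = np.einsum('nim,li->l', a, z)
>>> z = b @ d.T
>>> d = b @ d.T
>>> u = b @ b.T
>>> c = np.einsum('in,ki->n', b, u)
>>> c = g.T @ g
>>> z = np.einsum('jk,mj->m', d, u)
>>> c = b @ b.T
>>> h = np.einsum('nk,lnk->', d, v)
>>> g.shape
(5, 3)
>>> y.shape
(3,)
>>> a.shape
(5, 3, 19)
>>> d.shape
(3, 5)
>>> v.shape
(23, 3, 5)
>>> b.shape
(3, 19)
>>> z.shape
(3,)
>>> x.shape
(3,)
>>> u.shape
(3, 3)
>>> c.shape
(3, 3)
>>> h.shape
()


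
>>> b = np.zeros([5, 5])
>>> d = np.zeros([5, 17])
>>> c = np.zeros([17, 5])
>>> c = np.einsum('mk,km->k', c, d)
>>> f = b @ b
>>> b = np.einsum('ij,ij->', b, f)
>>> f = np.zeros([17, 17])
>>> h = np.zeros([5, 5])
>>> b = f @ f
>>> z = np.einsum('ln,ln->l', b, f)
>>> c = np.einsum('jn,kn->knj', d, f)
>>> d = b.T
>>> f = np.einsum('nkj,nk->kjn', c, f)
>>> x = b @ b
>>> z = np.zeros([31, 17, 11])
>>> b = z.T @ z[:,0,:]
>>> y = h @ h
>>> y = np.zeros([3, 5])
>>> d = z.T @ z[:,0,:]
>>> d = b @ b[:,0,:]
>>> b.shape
(11, 17, 11)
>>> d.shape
(11, 17, 11)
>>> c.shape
(17, 17, 5)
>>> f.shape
(17, 5, 17)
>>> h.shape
(5, 5)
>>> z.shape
(31, 17, 11)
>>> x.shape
(17, 17)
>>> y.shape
(3, 5)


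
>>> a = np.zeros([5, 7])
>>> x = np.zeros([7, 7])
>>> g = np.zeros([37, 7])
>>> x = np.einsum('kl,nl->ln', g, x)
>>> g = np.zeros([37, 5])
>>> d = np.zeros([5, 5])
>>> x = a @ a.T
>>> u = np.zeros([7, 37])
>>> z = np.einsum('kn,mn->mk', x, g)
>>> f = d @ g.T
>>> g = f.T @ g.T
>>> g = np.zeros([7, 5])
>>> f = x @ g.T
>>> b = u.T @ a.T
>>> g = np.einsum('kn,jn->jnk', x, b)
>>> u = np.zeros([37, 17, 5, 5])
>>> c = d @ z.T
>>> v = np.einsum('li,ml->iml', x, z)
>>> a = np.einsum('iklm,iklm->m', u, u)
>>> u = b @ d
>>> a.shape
(5,)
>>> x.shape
(5, 5)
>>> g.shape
(37, 5, 5)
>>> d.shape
(5, 5)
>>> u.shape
(37, 5)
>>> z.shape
(37, 5)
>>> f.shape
(5, 7)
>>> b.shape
(37, 5)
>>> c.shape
(5, 37)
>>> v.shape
(5, 37, 5)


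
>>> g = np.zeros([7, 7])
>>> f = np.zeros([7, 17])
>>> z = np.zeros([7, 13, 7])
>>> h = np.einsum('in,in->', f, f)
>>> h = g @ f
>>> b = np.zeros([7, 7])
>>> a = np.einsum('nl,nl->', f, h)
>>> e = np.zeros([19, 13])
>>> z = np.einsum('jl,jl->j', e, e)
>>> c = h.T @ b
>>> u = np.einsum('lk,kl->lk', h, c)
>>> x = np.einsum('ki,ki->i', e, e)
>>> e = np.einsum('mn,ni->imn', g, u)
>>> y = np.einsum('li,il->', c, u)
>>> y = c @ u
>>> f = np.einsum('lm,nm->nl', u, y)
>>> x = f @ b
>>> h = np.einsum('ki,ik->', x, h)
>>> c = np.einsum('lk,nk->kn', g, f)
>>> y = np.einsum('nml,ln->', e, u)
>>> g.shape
(7, 7)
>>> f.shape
(17, 7)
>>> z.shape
(19,)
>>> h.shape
()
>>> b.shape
(7, 7)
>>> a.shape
()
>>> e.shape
(17, 7, 7)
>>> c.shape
(7, 17)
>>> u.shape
(7, 17)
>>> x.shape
(17, 7)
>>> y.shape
()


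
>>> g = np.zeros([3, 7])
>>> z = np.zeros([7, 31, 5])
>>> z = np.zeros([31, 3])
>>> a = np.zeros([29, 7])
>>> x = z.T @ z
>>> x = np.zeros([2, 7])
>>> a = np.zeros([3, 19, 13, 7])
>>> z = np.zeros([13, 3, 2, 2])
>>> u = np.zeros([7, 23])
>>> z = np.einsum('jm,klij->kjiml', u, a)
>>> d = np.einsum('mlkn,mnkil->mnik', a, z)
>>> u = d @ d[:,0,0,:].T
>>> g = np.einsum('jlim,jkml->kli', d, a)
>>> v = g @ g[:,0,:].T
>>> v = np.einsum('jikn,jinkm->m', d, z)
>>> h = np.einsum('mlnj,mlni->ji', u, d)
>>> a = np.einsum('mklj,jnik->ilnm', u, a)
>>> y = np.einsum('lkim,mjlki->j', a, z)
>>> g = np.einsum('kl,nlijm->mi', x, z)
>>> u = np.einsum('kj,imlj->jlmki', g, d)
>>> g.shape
(19, 13)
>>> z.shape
(3, 7, 13, 23, 19)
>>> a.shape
(13, 23, 19, 3)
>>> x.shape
(2, 7)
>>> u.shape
(13, 23, 7, 19, 3)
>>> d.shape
(3, 7, 23, 13)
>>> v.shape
(19,)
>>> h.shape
(3, 13)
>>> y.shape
(7,)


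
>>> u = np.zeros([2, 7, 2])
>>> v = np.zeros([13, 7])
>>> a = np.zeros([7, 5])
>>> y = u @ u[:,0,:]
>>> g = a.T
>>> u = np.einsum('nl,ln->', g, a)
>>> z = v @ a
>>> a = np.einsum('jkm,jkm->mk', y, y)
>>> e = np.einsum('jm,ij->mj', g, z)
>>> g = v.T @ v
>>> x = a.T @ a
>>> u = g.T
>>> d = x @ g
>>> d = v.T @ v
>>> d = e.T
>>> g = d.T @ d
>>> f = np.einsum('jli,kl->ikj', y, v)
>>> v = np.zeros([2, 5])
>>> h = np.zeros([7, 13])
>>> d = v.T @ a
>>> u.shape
(7, 7)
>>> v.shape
(2, 5)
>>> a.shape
(2, 7)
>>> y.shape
(2, 7, 2)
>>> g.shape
(7, 7)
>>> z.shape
(13, 5)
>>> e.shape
(7, 5)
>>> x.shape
(7, 7)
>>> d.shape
(5, 7)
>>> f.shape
(2, 13, 2)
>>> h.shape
(7, 13)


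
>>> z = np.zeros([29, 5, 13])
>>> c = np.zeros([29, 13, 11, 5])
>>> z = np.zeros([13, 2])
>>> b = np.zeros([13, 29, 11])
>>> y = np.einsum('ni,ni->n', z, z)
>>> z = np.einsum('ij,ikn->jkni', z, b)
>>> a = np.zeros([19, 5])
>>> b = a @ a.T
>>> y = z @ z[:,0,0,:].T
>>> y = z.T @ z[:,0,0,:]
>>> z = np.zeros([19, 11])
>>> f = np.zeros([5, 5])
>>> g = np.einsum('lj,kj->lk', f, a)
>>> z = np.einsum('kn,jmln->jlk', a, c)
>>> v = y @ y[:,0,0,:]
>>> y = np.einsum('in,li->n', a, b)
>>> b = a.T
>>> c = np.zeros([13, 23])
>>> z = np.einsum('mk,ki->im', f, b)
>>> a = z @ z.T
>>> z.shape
(19, 5)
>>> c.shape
(13, 23)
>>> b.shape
(5, 19)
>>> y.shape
(5,)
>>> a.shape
(19, 19)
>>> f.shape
(5, 5)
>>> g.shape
(5, 19)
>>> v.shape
(13, 11, 29, 13)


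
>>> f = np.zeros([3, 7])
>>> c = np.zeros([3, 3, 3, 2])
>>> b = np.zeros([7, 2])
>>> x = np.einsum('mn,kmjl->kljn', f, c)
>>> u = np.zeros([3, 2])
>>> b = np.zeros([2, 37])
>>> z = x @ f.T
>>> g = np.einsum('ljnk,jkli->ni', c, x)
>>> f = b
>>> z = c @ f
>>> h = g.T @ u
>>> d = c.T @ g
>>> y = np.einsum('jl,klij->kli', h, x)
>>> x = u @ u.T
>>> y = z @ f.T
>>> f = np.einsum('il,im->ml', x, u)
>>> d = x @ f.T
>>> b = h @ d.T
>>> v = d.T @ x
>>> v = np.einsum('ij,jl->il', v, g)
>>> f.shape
(2, 3)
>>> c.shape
(3, 3, 3, 2)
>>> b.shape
(7, 3)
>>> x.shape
(3, 3)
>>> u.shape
(3, 2)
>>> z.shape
(3, 3, 3, 37)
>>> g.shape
(3, 7)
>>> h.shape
(7, 2)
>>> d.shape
(3, 2)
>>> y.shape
(3, 3, 3, 2)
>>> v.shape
(2, 7)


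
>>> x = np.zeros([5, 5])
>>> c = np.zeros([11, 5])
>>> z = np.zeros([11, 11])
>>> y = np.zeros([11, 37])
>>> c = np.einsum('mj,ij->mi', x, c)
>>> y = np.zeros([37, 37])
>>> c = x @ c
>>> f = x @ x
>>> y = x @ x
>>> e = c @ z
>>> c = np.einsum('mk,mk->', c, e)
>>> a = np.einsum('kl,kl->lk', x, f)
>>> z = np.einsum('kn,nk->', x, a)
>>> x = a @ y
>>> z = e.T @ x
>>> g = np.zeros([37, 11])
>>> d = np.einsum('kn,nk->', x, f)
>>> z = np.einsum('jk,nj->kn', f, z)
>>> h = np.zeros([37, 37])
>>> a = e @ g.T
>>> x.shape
(5, 5)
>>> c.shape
()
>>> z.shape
(5, 11)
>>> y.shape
(5, 5)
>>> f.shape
(5, 5)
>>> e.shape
(5, 11)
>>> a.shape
(5, 37)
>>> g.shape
(37, 11)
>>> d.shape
()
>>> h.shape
(37, 37)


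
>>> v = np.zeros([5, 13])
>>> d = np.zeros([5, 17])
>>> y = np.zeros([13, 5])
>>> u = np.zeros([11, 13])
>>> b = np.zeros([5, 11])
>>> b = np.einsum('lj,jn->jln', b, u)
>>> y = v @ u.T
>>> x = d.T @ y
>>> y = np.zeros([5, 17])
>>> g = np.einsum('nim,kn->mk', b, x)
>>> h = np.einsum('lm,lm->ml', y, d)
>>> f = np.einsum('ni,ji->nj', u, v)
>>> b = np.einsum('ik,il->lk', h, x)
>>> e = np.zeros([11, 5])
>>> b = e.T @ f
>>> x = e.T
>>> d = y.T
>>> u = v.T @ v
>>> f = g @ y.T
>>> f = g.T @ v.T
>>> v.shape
(5, 13)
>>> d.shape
(17, 5)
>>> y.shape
(5, 17)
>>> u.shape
(13, 13)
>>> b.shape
(5, 5)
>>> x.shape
(5, 11)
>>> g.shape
(13, 17)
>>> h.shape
(17, 5)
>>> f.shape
(17, 5)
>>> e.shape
(11, 5)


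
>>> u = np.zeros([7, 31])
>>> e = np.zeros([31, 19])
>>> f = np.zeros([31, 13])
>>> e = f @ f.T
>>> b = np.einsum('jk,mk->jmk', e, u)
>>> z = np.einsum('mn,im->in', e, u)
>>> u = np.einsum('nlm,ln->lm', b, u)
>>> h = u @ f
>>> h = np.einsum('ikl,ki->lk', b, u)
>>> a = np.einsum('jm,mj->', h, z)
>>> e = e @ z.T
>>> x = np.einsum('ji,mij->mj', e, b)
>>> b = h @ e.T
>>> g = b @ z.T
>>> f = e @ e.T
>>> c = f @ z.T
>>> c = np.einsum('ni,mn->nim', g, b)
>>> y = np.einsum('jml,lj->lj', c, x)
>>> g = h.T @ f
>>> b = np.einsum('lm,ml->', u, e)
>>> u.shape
(7, 31)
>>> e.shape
(31, 7)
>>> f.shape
(31, 31)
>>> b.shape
()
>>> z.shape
(7, 31)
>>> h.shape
(31, 7)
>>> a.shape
()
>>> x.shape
(31, 31)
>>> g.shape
(7, 31)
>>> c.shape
(31, 7, 31)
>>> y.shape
(31, 31)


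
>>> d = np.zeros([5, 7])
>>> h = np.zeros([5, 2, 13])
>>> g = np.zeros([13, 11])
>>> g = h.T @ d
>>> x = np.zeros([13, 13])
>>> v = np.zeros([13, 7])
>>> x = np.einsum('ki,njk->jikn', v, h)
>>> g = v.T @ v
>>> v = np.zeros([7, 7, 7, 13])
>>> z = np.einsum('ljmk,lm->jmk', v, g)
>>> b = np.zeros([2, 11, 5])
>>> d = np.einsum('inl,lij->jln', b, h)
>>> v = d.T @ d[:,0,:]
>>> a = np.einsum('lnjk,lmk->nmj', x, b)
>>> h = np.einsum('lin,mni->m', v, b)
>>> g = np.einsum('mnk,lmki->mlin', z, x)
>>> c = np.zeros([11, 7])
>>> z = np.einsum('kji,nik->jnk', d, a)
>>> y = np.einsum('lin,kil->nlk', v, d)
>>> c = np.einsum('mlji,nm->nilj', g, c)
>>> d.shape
(13, 5, 11)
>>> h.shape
(2,)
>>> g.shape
(7, 2, 5, 7)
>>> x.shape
(2, 7, 13, 5)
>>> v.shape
(11, 5, 11)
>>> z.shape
(5, 7, 13)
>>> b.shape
(2, 11, 5)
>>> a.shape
(7, 11, 13)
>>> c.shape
(11, 7, 2, 5)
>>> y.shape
(11, 11, 13)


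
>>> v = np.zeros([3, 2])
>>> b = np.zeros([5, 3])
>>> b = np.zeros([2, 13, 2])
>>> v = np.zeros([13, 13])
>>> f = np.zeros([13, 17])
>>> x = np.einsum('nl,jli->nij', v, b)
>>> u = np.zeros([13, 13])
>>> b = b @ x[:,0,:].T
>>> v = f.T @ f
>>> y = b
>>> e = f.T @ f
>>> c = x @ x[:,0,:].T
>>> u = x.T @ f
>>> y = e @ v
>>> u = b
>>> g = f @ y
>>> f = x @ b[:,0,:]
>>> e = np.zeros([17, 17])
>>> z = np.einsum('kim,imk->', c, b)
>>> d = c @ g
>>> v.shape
(17, 17)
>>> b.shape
(2, 13, 13)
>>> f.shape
(13, 2, 13)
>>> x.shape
(13, 2, 2)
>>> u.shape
(2, 13, 13)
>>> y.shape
(17, 17)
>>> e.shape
(17, 17)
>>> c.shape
(13, 2, 13)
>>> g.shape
(13, 17)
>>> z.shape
()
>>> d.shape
(13, 2, 17)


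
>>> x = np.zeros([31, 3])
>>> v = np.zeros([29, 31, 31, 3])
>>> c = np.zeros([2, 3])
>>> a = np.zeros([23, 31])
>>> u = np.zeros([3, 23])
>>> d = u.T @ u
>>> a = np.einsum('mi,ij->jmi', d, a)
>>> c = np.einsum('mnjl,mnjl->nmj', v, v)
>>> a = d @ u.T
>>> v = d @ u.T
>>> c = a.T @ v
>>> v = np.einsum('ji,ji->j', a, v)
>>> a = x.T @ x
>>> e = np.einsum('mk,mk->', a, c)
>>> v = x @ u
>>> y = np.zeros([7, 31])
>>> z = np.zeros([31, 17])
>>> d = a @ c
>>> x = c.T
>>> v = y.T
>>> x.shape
(3, 3)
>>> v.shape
(31, 7)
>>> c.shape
(3, 3)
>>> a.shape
(3, 3)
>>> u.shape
(3, 23)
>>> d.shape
(3, 3)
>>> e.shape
()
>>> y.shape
(7, 31)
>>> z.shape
(31, 17)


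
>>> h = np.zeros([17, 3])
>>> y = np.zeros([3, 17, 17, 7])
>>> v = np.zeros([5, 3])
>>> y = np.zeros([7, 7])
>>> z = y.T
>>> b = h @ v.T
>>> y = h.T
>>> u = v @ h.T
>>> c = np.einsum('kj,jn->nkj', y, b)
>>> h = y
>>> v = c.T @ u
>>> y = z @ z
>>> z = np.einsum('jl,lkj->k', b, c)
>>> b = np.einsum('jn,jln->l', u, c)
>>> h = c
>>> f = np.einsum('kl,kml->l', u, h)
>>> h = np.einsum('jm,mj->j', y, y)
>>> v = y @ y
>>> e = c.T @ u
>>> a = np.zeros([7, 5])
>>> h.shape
(7,)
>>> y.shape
(7, 7)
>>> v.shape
(7, 7)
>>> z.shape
(3,)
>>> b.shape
(3,)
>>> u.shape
(5, 17)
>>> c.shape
(5, 3, 17)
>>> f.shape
(17,)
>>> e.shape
(17, 3, 17)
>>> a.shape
(7, 5)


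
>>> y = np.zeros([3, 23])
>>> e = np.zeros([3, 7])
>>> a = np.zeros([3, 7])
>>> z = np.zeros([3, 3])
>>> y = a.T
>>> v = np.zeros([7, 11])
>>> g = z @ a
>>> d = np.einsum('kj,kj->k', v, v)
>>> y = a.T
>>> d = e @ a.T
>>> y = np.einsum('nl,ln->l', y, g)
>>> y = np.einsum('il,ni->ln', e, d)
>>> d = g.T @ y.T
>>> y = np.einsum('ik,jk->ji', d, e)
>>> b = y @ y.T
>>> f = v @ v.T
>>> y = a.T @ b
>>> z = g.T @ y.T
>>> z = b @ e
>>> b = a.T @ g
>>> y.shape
(7, 3)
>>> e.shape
(3, 7)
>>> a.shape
(3, 7)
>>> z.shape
(3, 7)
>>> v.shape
(7, 11)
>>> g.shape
(3, 7)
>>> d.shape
(7, 7)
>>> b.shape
(7, 7)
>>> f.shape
(7, 7)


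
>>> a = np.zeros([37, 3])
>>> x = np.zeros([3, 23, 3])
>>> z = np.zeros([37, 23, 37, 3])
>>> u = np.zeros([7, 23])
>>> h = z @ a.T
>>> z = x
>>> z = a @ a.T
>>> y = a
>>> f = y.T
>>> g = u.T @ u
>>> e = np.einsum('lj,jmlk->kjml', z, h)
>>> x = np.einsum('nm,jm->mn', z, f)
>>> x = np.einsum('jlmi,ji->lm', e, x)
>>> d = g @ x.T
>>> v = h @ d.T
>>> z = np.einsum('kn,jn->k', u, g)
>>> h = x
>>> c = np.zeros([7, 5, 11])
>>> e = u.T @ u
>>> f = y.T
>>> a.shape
(37, 3)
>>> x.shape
(37, 23)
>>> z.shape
(7,)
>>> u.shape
(7, 23)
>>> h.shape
(37, 23)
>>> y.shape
(37, 3)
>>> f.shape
(3, 37)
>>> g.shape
(23, 23)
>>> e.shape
(23, 23)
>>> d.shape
(23, 37)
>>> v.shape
(37, 23, 37, 23)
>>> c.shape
(7, 5, 11)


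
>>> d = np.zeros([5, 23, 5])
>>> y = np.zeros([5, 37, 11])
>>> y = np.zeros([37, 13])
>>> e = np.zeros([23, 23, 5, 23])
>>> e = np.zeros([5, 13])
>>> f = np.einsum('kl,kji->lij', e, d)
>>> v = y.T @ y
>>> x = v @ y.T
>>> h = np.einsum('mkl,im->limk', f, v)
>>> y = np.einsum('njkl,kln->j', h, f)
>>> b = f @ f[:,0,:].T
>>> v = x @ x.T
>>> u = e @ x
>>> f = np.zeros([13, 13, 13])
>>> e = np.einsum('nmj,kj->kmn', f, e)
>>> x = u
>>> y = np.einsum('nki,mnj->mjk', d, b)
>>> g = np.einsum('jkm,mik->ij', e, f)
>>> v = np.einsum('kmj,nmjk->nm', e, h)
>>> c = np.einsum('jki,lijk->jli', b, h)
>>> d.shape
(5, 23, 5)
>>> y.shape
(13, 13, 23)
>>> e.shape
(5, 13, 13)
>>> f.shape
(13, 13, 13)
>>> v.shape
(23, 13)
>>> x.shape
(5, 37)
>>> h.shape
(23, 13, 13, 5)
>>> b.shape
(13, 5, 13)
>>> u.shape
(5, 37)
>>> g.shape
(13, 5)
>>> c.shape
(13, 23, 13)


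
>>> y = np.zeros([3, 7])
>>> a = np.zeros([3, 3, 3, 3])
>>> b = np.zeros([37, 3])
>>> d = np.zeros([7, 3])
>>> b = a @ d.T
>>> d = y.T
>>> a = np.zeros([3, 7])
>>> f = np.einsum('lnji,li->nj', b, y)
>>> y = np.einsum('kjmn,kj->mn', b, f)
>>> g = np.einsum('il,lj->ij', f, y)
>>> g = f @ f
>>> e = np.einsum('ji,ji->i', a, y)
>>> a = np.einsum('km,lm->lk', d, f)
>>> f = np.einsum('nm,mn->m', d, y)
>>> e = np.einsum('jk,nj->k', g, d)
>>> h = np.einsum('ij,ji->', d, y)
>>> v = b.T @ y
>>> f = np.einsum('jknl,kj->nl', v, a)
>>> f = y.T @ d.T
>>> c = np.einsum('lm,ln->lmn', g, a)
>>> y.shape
(3, 7)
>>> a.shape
(3, 7)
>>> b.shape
(3, 3, 3, 7)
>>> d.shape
(7, 3)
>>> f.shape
(7, 7)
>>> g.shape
(3, 3)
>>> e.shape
(3,)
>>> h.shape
()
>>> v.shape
(7, 3, 3, 7)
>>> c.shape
(3, 3, 7)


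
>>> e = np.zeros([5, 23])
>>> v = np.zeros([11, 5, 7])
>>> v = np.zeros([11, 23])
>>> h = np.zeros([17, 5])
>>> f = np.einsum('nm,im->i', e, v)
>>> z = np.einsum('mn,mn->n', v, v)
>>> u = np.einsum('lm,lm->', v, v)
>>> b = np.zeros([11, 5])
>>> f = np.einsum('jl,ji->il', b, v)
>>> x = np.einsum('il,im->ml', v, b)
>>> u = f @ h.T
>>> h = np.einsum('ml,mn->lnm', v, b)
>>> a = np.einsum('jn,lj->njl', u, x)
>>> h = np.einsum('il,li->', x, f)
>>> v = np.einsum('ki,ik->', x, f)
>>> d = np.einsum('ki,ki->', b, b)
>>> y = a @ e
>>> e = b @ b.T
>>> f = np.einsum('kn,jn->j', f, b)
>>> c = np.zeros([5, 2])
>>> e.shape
(11, 11)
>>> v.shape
()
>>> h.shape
()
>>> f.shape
(11,)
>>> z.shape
(23,)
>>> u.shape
(23, 17)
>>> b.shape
(11, 5)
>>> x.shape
(5, 23)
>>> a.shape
(17, 23, 5)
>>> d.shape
()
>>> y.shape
(17, 23, 23)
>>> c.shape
(5, 2)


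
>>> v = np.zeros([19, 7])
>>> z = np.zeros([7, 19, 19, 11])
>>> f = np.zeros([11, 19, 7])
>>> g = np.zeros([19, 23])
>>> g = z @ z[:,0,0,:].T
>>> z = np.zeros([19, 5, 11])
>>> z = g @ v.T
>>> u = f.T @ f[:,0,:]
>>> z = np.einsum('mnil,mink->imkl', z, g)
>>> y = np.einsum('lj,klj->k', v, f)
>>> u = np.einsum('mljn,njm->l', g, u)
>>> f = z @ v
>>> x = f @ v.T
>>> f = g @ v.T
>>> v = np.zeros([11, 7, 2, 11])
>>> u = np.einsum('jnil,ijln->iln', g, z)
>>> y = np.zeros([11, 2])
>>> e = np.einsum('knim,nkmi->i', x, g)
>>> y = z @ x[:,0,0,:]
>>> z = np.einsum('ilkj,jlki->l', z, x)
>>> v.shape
(11, 7, 2, 11)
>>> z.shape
(7,)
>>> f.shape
(7, 19, 19, 19)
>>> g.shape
(7, 19, 19, 7)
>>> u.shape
(19, 7, 19)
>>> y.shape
(19, 7, 7, 19)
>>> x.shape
(19, 7, 7, 19)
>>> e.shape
(7,)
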